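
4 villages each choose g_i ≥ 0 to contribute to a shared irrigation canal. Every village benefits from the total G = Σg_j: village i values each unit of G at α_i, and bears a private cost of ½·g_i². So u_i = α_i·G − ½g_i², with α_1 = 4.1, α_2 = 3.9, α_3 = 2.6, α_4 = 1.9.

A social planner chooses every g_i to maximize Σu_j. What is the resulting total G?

Planner FOC: ∂(Σu_j)/∂g_i = (Σα_j) − g_i = 0, so g_i^SO = Σα_j = 12.5 for every i; G^SO = 50.

50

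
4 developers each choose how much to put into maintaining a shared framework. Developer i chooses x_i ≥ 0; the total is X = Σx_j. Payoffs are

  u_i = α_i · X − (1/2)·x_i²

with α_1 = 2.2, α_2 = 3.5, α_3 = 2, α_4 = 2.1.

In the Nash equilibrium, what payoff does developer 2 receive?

28.175

Developer i's FOC: ∂u_i/∂x_i = α_i − x_i = 0, so x_i* = α_i.
NE contributions = (2.2, 3.5, 2, 2.1); X = 9.8.
u_2 = α_2·X − ½·(x_2)² = 3.5·9.8 − ½·3.5² = 28.175.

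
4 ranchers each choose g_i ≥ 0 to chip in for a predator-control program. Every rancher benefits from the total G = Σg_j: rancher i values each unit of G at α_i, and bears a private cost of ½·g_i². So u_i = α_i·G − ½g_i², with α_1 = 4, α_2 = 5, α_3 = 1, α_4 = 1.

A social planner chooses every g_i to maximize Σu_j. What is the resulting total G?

Planner FOC: ∂(Σu_j)/∂g_i = (Σα_j) − g_i = 0, so g_i^SO = Σα_j = 11 for every i; G^SO = 44.

44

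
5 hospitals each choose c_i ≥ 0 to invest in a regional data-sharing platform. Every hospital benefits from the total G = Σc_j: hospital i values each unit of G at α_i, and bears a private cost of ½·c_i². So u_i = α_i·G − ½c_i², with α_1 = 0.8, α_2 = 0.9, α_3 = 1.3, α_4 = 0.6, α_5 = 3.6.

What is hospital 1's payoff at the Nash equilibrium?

Hospital i's FOC: ∂u_i/∂c_i = α_i − c_i = 0, so c_i* = α_i.
NE contributions = (0.8, 0.9, 1.3, 0.6, 3.6); G = 7.2.
u_1 = α_1·G − ½·(c_1)² = 0.8·7.2 − ½·0.8² = 5.44.

5.44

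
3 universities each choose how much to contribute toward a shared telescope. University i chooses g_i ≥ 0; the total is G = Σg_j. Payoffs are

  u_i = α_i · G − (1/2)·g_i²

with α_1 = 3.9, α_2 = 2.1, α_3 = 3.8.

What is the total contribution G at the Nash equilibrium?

University i's FOC: ∂u_i/∂g_i = α_i − g_i = 0, so g_i* = α_i.
NE contributions = (3.9, 2.1, 3.8); G = 9.8.

9.8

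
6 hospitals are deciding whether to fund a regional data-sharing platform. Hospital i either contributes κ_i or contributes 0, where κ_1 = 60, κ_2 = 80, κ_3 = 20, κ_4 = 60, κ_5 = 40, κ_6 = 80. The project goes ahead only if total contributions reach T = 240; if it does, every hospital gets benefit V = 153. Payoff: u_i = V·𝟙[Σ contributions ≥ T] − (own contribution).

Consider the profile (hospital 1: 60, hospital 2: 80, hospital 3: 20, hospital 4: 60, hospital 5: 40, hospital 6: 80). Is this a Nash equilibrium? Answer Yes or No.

No

Total = 340 ≥ 240: provided.
Hospital 1 (pledges 60, payoff 93): dropping to 0 → total 280, payoff 153. Profitable deviation.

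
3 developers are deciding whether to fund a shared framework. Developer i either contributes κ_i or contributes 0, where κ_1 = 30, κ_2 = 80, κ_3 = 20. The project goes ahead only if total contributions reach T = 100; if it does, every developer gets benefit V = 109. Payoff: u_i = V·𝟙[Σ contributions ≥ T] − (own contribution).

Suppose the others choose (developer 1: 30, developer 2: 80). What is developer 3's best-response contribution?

0

Others' total = 110 ≥ 100; contributing adds cost 20 for no extra benefit.
Best response: 0.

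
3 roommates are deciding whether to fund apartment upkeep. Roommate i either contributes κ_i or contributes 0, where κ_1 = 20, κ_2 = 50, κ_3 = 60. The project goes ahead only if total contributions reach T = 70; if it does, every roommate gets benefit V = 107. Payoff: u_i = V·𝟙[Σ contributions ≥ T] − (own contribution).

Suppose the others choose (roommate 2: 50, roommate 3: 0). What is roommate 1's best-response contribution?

20

Others' total = 50. Contributing 20 brings total to 70 ≥ 70: gain V − κ_1 = 87.
Best response: 20.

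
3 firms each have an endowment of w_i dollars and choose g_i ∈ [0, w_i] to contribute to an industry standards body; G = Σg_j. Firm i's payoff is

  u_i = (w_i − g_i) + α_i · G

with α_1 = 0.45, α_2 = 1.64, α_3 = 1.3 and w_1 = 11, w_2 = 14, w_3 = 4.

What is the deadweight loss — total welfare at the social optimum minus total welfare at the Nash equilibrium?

∂u_i/∂g_i = α_i − 1, so firm i contributes w_i if α_i > 1, else 0.
α_i > 1 for i ∈ {2, 3}; NE contributions (0, 14, 4), G = 18.
W^NE = Σw_i − G^NE + (Σα_i)·G^NE = 29 + 2.39·18 = 72.02.
Planner: ∂(Σu_j)/∂g_i = Σα_j − 1 = 2.39 > 0, so everyone contributes w_i; G^SO = 29, W^SO = 29 + 2.39·29 = 98.31.
Deadweight loss = 26.29.

26.29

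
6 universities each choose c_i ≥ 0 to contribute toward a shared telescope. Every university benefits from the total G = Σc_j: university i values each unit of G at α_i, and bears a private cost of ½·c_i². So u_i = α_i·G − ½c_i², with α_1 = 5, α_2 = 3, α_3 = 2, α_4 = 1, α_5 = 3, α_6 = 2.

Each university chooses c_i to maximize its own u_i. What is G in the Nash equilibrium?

University i's FOC: ∂u_i/∂c_i = α_i − c_i = 0, so c_i* = α_i.
NE contributions = (5, 3, 2, 1, 3, 2); G = 16.

16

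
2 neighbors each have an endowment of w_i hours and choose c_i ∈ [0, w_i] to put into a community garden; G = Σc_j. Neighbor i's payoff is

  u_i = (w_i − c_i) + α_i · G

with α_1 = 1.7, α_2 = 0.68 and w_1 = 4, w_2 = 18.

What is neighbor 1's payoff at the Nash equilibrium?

∂u_i/∂c_i = α_i − 1, so neighbor i contributes w_i if α_i > 1, else 0.
α_i > 1 for i ∈ {1}; NE contributions (4, 0), G = 4.
u_1 = (4 − 4) + 1.7·4 = 6.8.

6.8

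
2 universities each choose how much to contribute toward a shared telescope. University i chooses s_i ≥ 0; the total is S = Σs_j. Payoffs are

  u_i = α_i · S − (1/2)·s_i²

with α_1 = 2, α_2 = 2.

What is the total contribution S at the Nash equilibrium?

University i's FOC: ∂u_i/∂s_i = α_i − s_i = 0, so s_i* = α_i.
NE contributions = (2, 2); S = 4.

4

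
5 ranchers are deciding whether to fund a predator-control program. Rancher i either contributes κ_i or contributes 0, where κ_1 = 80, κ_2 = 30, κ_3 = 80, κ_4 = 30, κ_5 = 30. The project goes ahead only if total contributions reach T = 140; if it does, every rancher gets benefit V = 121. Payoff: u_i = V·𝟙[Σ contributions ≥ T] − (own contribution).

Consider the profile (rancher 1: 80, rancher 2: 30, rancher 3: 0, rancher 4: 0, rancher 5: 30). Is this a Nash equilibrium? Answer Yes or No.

Yes

Total = 140 ≥ 140: provided.
Rancher 1 (pledges 80, payoff 41): dropping to 0 → total 60, payoff 0. No gain.
Rancher 2 (pledges 30, payoff 91): dropping to 0 → total 110, payoff 0. No gain.
Rancher 3 (pledges 0, payoff 121): pledging 80 → total 220, payoff 41. No gain.
Rancher 4 (pledges 0, payoff 121): pledging 30 → total 170, payoff 91. No gain.
Rancher 5 (pledges 30, payoff 91): dropping to 0 → total 110, payoff 0. No gain.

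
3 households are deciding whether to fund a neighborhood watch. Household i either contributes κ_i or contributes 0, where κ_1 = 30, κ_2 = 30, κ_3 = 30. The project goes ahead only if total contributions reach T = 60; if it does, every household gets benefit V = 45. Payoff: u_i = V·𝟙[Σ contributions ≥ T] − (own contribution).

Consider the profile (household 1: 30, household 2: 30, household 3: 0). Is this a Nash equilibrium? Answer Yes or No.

Yes

Total = 60 ≥ 60: provided.
Household 1 (pledges 30, payoff 15): dropping to 0 → total 30, payoff 0. No gain.
Household 2 (pledges 30, payoff 15): dropping to 0 → total 30, payoff 0. No gain.
Household 3 (pledges 0, payoff 45): pledging 30 → total 90, payoff 15. No gain.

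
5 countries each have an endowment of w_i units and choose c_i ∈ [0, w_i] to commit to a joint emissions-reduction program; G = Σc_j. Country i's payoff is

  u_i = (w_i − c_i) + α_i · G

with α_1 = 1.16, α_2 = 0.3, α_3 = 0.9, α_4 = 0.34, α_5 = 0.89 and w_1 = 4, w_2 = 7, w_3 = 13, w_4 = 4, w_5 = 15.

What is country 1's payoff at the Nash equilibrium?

∂u_i/∂c_i = α_i − 1, so country i contributes w_i if α_i > 1, else 0.
α_i > 1 for i ∈ {1}; NE contributions (4, 0, 0, 0, 0), G = 4.
u_1 = (4 − 4) + 1.16·4 = 4.64.

4.64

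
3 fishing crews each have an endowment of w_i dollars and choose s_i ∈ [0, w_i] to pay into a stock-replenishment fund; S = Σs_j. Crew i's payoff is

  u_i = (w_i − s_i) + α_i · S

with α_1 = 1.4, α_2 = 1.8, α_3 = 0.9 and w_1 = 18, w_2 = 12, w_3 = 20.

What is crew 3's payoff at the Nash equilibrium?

∂u_i/∂s_i = α_i − 1, so crew i contributes w_i if α_i > 1, else 0.
α_i > 1 for i ∈ {1, 2}; NE contributions (18, 12, 0), S = 30.
u_3 = (20 − 0) + 0.9·30 = 47.

47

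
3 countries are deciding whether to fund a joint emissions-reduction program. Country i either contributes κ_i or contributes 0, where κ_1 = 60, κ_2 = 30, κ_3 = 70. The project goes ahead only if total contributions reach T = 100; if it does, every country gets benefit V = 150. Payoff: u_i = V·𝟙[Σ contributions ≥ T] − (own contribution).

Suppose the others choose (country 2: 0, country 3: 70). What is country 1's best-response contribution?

Others' total = 70. Contributing 60 brings total to 130 ≥ 100: gain V − κ_1 = 90.
Best response: 60.

60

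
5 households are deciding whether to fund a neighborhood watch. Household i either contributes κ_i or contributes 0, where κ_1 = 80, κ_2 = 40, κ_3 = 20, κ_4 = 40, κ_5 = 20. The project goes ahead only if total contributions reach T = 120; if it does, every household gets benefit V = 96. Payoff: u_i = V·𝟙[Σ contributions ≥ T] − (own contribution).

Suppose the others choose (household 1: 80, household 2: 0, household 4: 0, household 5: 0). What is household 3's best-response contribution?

Others' total = 80. Even contributing 20 gives 100 < 120: no benefit either way.
Best response: 0.

0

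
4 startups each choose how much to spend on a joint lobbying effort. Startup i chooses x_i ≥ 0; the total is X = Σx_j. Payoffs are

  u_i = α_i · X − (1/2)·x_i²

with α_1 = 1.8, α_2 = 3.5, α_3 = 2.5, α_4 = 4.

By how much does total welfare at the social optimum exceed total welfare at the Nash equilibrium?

Startup i's FOC: ∂u_i/∂x_i = α_i − x_i = 0, so x_i* = α_i.
NE contributions = (1.8, 3.5, 2.5, 4); X = 11.8.
W^NE = (Σα)·X − ½Σα_i² = 11.8² − ½·37.74 = 120.37.
Planner sets x_i = Σα_j = 11.8 for every i, so X^SO = 4·11.8 = 47.2.
W^SO = (Σα)·X^SO − ½·4·(Σα)² = (4/2)·11.8² = 278.48.
Deadweight loss = W^SO − W^NE = 158.11.

158.11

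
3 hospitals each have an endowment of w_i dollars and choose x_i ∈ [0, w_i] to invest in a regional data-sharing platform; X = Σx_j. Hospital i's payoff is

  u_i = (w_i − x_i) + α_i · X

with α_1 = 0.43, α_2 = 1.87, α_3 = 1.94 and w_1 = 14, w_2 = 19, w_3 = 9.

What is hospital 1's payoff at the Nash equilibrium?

∂u_i/∂x_i = α_i − 1, so hospital i contributes w_i if α_i > 1, else 0.
α_i > 1 for i ∈ {2, 3}; NE contributions (0, 19, 9), X = 28.
u_1 = (14 − 0) + 0.43·28 = 26.04.

26.04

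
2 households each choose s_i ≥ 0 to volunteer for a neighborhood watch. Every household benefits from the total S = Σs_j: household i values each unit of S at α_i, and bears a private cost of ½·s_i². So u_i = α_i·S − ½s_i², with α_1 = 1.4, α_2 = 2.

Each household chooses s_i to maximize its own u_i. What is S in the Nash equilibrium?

3.4

Household i's FOC: ∂u_i/∂s_i = α_i − s_i = 0, so s_i* = α_i.
NE contributions = (1.4, 2); S = 3.4.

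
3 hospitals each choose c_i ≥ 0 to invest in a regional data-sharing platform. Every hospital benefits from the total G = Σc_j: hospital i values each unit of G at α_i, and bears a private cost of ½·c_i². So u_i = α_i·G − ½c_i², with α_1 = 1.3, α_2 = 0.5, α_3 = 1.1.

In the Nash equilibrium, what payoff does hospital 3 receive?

Hospital i's FOC: ∂u_i/∂c_i = α_i − c_i = 0, so c_i* = α_i.
NE contributions = (1.3, 0.5, 1.1); G = 2.9.
u_3 = α_3·G − ½·(c_3)² = 1.1·2.9 − ½·1.1² = 2.585.

2.585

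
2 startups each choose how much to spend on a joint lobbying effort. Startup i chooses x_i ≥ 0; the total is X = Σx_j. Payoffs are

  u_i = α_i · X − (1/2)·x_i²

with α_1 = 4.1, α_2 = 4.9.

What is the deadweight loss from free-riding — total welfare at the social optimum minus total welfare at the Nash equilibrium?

Startup i's FOC: ∂u_i/∂x_i = α_i − x_i = 0, so x_i* = α_i.
NE contributions = (4.1, 4.9); X = 9.
W^NE = (Σα)·X − ½Σα_i² = 9² − ½·40.82 = 60.59.
Planner sets x_i = Σα_j = 9 for every i, so X^SO = 2·9 = 18.
W^SO = (Σα)·X^SO − ½·2·(Σα)² = (2/2)·9² = 81.
Deadweight loss = W^SO − W^NE = 20.41.

20.41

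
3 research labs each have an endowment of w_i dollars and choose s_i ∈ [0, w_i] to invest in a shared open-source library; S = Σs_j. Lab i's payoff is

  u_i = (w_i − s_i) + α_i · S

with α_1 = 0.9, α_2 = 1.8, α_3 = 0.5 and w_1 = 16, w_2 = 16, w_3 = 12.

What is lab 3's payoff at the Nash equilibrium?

∂u_i/∂s_i = α_i − 1, so lab i contributes w_i if α_i > 1, else 0.
α_i > 1 for i ∈ {2}; NE contributions (0, 16, 0), S = 16.
u_3 = (12 − 0) + 0.5·16 = 20.

20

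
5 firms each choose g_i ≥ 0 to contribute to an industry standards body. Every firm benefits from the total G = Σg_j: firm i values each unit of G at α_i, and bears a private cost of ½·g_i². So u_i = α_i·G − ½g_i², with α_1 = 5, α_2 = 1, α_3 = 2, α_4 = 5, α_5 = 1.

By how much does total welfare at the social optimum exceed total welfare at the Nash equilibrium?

Firm i's FOC: ∂u_i/∂g_i = α_i − g_i = 0, so g_i* = α_i.
NE contributions = (5, 1, 2, 5, 1); G = 14.
W^NE = (Σα)·G − ½Σα_i² = 14² − ½·56 = 168.
Planner sets g_i = Σα_j = 14 for every i, so G^SO = 5·14 = 70.
W^SO = (Σα)·G^SO − ½·5·(Σα)² = (5/2)·14² = 490.
Deadweight loss = W^SO − W^NE = 322.

322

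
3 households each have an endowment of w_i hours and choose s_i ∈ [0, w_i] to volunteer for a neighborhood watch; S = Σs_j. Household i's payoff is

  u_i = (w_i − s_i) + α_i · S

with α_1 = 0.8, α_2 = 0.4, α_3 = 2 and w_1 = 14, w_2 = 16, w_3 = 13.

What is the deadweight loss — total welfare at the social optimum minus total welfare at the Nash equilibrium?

∂u_i/∂s_i = α_i − 1, so household i contributes w_i if α_i > 1, else 0.
α_i > 1 for i ∈ {3}; NE contributions (0, 0, 13), S = 13.
W^NE = Σw_i − S^NE + (Σα_i)·S^NE = 43 + 2.2·13 = 71.6.
Planner: ∂(Σu_j)/∂s_i = Σα_j − 1 = 2.2 > 0, so everyone contributes w_i; S^SO = 43, W^SO = 43 + 2.2·43 = 137.6.
Deadweight loss = 66.

66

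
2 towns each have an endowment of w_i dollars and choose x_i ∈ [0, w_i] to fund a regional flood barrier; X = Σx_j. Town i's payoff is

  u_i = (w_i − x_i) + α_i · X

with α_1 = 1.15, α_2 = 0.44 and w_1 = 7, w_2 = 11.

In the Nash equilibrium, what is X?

7

∂u_i/∂x_i = α_i − 1, so town i contributes w_i if α_i > 1, else 0.
α_i > 1 for i ∈ {1}; NE contributions (7, 0), X = 7.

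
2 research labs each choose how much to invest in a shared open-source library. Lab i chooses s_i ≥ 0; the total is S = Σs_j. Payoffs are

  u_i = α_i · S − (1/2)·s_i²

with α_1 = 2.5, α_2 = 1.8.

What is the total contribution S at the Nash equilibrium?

Lab i's FOC: ∂u_i/∂s_i = α_i − s_i = 0, so s_i* = α_i.
NE contributions = (2.5, 1.8); S = 4.3.

4.3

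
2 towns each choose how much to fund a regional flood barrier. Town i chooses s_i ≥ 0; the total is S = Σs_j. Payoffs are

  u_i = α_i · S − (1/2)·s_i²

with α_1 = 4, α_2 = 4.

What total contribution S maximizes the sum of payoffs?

16

Planner FOC: ∂(Σu_j)/∂s_i = (Σα_j) − s_i = 0, so s_i^SO = Σα_j = 8 for every i; S^SO = 16.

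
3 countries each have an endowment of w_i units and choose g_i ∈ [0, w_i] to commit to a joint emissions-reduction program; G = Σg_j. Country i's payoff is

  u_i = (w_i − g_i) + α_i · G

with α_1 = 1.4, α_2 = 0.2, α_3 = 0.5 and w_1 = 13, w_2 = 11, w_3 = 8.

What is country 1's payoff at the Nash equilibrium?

∂u_i/∂g_i = α_i − 1, so country i contributes w_i if α_i > 1, else 0.
α_i > 1 for i ∈ {1}; NE contributions (13, 0, 0), G = 13.
u_1 = (13 − 13) + 1.4·13 = 18.2.

18.2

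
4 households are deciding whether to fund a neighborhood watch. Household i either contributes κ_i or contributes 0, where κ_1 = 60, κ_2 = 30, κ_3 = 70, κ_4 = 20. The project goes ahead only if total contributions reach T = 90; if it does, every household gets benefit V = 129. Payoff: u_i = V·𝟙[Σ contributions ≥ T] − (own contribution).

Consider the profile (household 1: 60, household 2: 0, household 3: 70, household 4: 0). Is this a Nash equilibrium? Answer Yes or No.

Total = 130 ≥ 90: provided.
Household 1 (pledges 60, payoff 69): dropping to 0 → total 70, payoff 0. No gain.
Household 2 (pledges 0, payoff 129): pledging 30 → total 160, payoff 99. No gain.
Household 3 (pledges 70, payoff 59): dropping to 0 → total 60, payoff 0. No gain.
Household 4 (pledges 0, payoff 129): pledging 20 → total 150, payoff 109. No gain.

Yes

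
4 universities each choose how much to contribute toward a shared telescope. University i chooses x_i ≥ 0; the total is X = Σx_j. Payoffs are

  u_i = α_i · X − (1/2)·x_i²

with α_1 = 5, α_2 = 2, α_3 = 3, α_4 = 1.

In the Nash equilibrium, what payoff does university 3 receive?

28.5

University i's FOC: ∂u_i/∂x_i = α_i − x_i = 0, so x_i* = α_i.
NE contributions = (5, 2, 3, 1); X = 11.
u_3 = α_3·X − ½·(x_3)² = 3·11 − ½·3² = 28.5.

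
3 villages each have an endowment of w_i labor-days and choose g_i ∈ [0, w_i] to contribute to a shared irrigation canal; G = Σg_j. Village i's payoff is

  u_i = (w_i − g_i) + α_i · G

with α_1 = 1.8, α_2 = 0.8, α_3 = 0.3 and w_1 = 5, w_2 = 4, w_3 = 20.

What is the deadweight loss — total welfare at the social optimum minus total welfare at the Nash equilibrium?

∂u_i/∂g_i = α_i − 1, so village i contributes w_i if α_i > 1, else 0.
α_i > 1 for i ∈ {1}; NE contributions (5, 0, 0), G = 5.
W^NE = Σw_i − G^NE + (Σα_i)·G^NE = 29 + 1.9·5 = 38.5.
Planner: ∂(Σu_j)/∂g_i = Σα_j − 1 = 1.9 > 0, so everyone contributes w_i; G^SO = 29, W^SO = 29 + 1.9·29 = 84.1.
Deadweight loss = 45.6.

45.6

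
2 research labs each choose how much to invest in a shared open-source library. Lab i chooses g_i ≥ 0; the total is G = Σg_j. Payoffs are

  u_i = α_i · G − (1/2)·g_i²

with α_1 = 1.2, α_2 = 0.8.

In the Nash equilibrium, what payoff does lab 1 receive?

Lab i's FOC: ∂u_i/∂g_i = α_i − g_i = 0, so g_i* = α_i.
NE contributions = (1.2, 0.8); G = 2.
u_1 = α_1·G − ½·(g_1)² = 1.2·2 − ½·1.2² = 1.68.

1.68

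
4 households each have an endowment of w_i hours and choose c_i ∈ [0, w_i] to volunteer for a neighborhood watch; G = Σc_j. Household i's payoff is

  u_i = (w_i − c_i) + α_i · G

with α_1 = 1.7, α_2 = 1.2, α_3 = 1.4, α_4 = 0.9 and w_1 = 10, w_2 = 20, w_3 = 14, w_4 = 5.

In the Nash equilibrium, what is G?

44

∂u_i/∂c_i = α_i − 1, so household i contributes w_i if α_i > 1, else 0.
α_i > 1 for i ∈ {1, 2, 3}; NE contributions (10, 20, 14, 0), G = 44.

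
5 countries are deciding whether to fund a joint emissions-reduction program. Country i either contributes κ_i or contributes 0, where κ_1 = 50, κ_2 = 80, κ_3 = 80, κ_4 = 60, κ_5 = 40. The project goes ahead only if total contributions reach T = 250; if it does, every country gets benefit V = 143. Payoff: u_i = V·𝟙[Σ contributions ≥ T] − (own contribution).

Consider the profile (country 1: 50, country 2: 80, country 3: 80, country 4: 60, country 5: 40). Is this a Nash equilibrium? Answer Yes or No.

Total = 310 ≥ 250: provided.
Country 1 (pledges 50, payoff 93): dropping to 0 → total 260, payoff 143. Profitable deviation.

No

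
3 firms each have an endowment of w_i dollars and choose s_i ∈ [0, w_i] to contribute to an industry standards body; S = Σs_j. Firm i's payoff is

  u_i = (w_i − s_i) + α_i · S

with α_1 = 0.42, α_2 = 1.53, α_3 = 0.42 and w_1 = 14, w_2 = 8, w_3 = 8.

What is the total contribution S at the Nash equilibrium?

8

∂u_i/∂s_i = α_i − 1, so firm i contributes w_i if α_i > 1, else 0.
α_i > 1 for i ∈ {2}; NE contributions (0, 8, 0), S = 8.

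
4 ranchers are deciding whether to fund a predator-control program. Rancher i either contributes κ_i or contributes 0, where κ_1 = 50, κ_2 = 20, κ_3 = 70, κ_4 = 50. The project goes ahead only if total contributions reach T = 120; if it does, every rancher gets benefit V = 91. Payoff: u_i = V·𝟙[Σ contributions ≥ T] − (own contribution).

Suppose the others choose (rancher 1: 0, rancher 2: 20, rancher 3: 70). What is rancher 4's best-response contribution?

Others' total = 90. Contributing 50 brings total to 140 ≥ 120: gain V − κ_4 = 41.
Best response: 50.

50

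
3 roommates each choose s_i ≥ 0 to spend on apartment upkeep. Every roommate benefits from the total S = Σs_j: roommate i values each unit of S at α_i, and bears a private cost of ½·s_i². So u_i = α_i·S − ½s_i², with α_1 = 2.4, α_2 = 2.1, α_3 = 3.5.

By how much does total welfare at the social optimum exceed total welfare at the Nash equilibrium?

43.21

Roommate i's FOC: ∂u_i/∂s_i = α_i − s_i = 0, so s_i* = α_i.
NE contributions = (2.4, 2.1, 3.5); S = 8.
W^NE = (Σα)·S − ½Σα_i² = 8² − ½·22.42 = 52.79.
Planner sets s_i = Σα_j = 8 for every i, so S^SO = 3·8 = 24.
W^SO = (Σα)·S^SO − ½·3·(Σα)² = (3/2)·8² = 96.
Deadweight loss = W^SO − W^NE = 43.21.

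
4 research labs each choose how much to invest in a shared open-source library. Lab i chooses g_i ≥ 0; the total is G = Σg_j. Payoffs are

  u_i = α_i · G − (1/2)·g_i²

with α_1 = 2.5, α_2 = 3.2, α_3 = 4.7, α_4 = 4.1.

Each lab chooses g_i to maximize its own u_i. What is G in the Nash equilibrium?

14.5

Lab i's FOC: ∂u_i/∂g_i = α_i − g_i = 0, so g_i* = α_i.
NE contributions = (2.5, 3.2, 4.7, 4.1); G = 14.5.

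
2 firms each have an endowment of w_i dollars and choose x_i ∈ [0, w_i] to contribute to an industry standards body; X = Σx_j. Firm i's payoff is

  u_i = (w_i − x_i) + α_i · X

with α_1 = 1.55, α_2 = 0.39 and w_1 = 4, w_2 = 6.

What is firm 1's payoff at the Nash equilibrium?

6.2

∂u_i/∂x_i = α_i − 1, so firm i contributes w_i if α_i > 1, else 0.
α_i > 1 for i ∈ {1}; NE contributions (4, 0), X = 4.
u_1 = (4 − 4) + 1.55·4 = 6.2.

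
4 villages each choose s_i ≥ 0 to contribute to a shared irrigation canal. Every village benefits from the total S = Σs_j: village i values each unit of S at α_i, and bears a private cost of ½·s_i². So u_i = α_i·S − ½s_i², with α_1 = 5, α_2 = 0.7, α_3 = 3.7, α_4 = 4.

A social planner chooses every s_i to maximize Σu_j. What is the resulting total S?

Planner FOC: ∂(Σu_j)/∂s_i = (Σα_j) − s_i = 0, so s_i^SO = Σα_j = 13.4 for every i; S^SO = 53.6.

53.6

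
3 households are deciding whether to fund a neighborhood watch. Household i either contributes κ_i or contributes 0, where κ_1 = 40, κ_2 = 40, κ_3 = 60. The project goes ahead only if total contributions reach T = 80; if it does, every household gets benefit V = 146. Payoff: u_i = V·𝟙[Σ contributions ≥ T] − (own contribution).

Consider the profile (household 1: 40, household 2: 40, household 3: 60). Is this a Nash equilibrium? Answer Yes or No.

No

Total = 140 ≥ 80: provided.
Household 1 (pledges 40, payoff 106): dropping to 0 → total 100, payoff 146. Profitable deviation.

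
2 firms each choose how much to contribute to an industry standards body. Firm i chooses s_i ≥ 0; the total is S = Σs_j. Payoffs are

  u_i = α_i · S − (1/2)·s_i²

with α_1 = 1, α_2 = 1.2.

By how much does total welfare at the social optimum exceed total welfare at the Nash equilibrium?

Firm i's FOC: ∂u_i/∂s_i = α_i − s_i = 0, so s_i* = α_i.
NE contributions = (1, 1.2); S = 2.2.
W^NE = (Σα)·S − ½Σα_i² = 2.2² − ½·2.44 = 3.62.
Planner sets s_i = Σα_j = 2.2 for every i, so S^SO = 2·2.2 = 4.4.
W^SO = (Σα)·S^SO − ½·2·(Σα)² = (2/2)·2.2² = 4.84.
Deadweight loss = W^SO − W^NE = 1.22.

1.22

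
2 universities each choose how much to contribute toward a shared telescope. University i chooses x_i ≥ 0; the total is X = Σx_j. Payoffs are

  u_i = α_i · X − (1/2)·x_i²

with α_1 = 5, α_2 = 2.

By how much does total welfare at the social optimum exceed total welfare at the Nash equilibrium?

University i's FOC: ∂u_i/∂x_i = α_i − x_i = 0, so x_i* = α_i.
NE contributions = (5, 2); X = 7.
W^NE = (Σα)·X − ½Σα_i² = 7² − ½·29 = 34.5.
Planner sets x_i = Σα_j = 7 for every i, so X^SO = 2·7 = 14.
W^SO = (Σα)·X^SO − ½·2·(Σα)² = (2/2)·7² = 49.
Deadweight loss = W^SO − W^NE = 14.5.

14.5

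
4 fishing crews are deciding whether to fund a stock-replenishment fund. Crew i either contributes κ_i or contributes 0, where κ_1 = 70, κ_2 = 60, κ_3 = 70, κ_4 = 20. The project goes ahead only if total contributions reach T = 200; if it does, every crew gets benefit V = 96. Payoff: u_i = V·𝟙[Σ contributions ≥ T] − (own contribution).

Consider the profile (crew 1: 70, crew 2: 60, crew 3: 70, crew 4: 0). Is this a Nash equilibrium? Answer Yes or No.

Yes

Total = 200 ≥ 200: provided.
Crew 1 (pledges 70, payoff 26): dropping to 0 → total 130, payoff 0. No gain.
Crew 2 (pledges 60, payoff 36): dropping to 0 → total 140, payoff 0. No gain.
Crew 3 (pledges 70, payoff 26): dropping to 0 → total 130, payoff 0. No gain.
Crew 4 (pledges 0, payoff 96): pledging 20 → total 220, payoff 76. No gain.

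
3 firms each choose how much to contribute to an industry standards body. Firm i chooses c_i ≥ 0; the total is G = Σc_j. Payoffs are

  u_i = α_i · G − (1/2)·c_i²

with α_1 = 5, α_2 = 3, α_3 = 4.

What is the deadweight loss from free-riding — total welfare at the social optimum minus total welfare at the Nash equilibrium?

97

Firm i's FOC: ∂u_i/∂c_i = α_i − c_i = 0, so c_i* = α_i.
NE contributions = (5, 3, 4); G = 12.
W^NE = (Σα)·G − ½Σα_i² = 12² − ½·50 = 119.
Planner sets c_i = Σα_j = 12 for every i, so G^SO = 3·12 = 36.
W^SO = (Σα)·G^SO − ½·3·(Σα)² = (3/2)·12² = 216.
Deadweight loss = W^SO − W^NE = 97.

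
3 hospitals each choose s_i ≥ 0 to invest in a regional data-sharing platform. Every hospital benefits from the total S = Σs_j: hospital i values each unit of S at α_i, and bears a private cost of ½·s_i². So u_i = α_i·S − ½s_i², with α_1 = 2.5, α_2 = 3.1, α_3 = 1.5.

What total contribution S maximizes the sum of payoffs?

21.3

Planner FOC: ∂(Σu_j)/∂s_i = (Σα_j) − s_i = 0, so s_i^SO = Σα_j = 7.1 for every i; S^SO = 21.3.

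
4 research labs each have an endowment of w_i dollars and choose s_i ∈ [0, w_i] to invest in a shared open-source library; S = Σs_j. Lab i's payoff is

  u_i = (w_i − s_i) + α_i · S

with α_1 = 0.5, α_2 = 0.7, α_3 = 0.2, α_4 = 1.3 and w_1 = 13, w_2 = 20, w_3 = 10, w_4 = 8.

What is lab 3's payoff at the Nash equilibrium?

11.6

∂u_i/∂s_i = α_i − 1, so lab i contributes w_i if α_i > 1, else 0.
α_i > 1 for i ∈ {4}; NE contributions (0, 0, 0, 8), S = 8.
u_3 = (10 − 0) + 0.2·8 = 11.6.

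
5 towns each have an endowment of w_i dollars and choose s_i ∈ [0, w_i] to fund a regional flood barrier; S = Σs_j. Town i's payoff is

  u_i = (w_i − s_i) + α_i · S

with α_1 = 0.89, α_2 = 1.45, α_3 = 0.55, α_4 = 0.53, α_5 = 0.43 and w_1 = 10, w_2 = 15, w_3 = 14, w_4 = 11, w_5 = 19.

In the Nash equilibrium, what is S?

∂u_i/∂s_i = α_i − 1, so town i contributes w_i if α_i > 1, else 0.
α_i > 1 for i ∈ {2}; NE contributions (0, 15, 0, 0, 0), S = 15.

15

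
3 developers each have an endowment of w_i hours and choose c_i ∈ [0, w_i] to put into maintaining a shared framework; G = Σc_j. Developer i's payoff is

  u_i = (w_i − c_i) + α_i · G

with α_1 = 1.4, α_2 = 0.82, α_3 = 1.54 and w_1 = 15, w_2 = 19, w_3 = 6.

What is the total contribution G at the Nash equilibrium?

21

∂u_i/∂c_i = α_i − 1, so developer i contributes w_i if α_i > 1, else 0.
α_i > 1 for i ∈ {1, 3}; NE contributions (15, 0, 6), G = 21.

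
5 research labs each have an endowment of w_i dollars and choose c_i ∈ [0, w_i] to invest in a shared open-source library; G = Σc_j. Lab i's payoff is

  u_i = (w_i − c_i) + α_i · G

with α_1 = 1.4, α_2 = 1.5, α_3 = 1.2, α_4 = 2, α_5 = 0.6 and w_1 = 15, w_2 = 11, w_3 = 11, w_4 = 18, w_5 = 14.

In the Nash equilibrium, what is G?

∂u_i/∂c_i = α_i − 1, so lab i contributes w_i if α_i > 1, else 0.
α_i > 1 for i ∈ {1, 2, 3, 4}; NE contributions (15, 11, 11, 18, 0), G = 55.

55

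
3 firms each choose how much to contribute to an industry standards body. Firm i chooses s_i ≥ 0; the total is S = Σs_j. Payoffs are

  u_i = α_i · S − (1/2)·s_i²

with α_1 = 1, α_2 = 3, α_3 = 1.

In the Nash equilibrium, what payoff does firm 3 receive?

Firm i's FOC: ∂u_i/∂s_i = α_i − s_i = 0, so s_i* = α_i.
NE contributions = (1, 3, 1); S = 5.
u_3 = α_3·S − ½·(s_3)² = 1·5 − ½·1² = 4.5.

4.5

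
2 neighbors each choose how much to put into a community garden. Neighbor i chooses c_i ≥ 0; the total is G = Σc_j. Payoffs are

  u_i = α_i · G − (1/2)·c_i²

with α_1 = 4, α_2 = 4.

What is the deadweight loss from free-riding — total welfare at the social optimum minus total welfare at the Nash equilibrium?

Neighbor i's FOC: ∂u_i/∂c_i = α_i − c_i = 0, so c_i* = α_i.
NE contributions = (4, 4); G = 8.
W^NE = (Σα)·G − ½Σα_i² = 8² − ½·32 = 48.
Planner sets c_i = Σα_j = 8 for every i, so G^SO = 2·8 = 16.
W^SO = (Σα)·G^SO − ½·2·(Σα)² = (2/2)·8² = 64.
Deadweight loss = W^SO − W^NE = 16.

16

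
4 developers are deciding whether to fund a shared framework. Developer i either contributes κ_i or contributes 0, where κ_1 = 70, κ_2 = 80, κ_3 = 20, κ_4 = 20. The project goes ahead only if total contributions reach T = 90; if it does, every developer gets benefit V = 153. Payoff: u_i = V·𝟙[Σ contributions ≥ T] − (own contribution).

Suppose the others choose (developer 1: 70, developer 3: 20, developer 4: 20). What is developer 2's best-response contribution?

Others' total = 110 ≥ 90; contributing adds cost 80 for no extra benefit.
Best response: 0.

0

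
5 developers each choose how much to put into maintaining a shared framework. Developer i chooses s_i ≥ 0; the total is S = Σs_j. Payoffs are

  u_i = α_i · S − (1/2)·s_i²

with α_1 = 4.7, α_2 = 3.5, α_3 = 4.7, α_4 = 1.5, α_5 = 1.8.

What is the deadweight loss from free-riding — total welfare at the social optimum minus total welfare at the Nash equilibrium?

424.62

Developer i's FOC: ∂u_i/∂s_i = α_i − s_i = 0, so s_i* = α_i.
NE contributions = (4.7, 3.5, 4.7, 1.5, 1.8); S = 16.2.
W^NE = (Σα)·S − ½Σα_i² = 16.2² − ½·61.92 = 231.48.
Planner sets s_i = Σα_j = 16.2 for every i, so S^SO = 5·16.2 = 81.
W^SO = (Σα)·S^SO − ½·5·(Σα)² = (5/2)·16.2² = 656.1.
Deadweight loss = W^SO − W^NE = 424.62.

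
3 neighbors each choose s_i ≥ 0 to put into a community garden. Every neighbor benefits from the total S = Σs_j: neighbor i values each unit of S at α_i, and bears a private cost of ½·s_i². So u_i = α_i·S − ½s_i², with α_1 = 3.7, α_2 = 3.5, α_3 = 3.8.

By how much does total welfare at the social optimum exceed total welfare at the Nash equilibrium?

Neighbor i's FOC: ∂u_i/∂s_i = α_i − s_i = 0, so s_i* = α_i.
NE contributions = (3.7, 3.5, 3.8); S = 11.
W^NE = (Σα)·S − ½Σα_i² = 11² − ½·40.38 = 100.81.
Planner sets s_i = Σα_j = 11 for every i, so S^SO = 3·11 = 33.
W^SO = (Σα)·S^SO − ½·3·(Σα)² = (3/2)·11² = 181.5.
Deadweight loss = W^SO − W^NE = 80.69.

80.69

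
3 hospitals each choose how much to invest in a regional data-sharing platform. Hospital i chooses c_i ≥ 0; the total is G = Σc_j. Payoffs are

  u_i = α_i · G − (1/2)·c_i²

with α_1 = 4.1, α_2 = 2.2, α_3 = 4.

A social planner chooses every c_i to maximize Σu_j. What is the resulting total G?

Planner FOC: ∂(Σu_j)/∂c_i = (Σα_j) − c_i = 0, so c_i^SO = Σα_j = 10.3 for every i; G^SO = 30.9.

30.9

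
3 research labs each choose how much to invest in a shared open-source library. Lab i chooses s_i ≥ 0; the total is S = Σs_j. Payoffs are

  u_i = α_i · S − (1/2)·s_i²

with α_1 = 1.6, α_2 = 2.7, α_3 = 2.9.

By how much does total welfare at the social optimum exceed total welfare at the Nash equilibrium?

Lab i's FOC: ∂u_i/∂s_i = α_i − s_i = 0, so s_i* = α_i.
NE contributions = (1.6, 2.7, 2.9); S = 7.2.
W^NE = (Σα)·S − ½Σα_i² = 7.2² − ½·18.26 = 42.71.
Planner sets s_i = Σα_j = 7.2 for every i, so S^SO = 3·7.2 = 21.6.
W^SO = (Σα)·S^SO − ½·3·(Σα)² = (3/2)·7.2² = 77.76.
Deadweight loss = W^SO − W^NE = 35.05.

35.05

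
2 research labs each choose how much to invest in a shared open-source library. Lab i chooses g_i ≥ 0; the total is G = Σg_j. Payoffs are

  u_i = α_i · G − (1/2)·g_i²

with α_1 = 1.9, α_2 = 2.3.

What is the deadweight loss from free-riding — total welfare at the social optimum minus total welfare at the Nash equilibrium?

Lab i's FOC: ∂u_i/∂g_i = α_i − g_i = 0, so g_i* = α_i.
NE contributions = (1.9, 2.3); G = 4.2.
W^NE = (Σα)·G − ½Σα_i² = 4.2² − ½·8.9 = 13.19.
Planner sets g_i = Σα_j = 4.2 for every i, so G^SO = 2·4.2 = 8.4.
W^SO = (Σα)·G^SO − ½·2·(Σα)² = (2/2)·4.2² = 17.64.
Deadweight loss = W^SO − W^NE = 4.45.

4.45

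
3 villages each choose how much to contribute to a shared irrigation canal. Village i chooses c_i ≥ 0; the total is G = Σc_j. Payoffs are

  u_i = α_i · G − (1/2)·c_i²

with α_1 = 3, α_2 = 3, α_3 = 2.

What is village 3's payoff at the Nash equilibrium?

Village i's FOC: ∂u_i/∂c_i = α_i − c_i = 0, so c_i* = α_i.
NE contributions = (3, 3, 2); G = 8.
u_3 = α_3·G − ½·(c_3)² = 2·8 − ½·2² = 14.

14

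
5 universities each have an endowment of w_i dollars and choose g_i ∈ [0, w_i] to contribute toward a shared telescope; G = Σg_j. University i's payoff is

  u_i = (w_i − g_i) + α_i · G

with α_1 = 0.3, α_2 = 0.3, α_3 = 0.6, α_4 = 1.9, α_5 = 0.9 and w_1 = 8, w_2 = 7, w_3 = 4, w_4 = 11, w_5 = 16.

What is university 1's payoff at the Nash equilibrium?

11.3

∂u_i/∂g_i = α_i − 1, so university i contributes w_i if α_i > 1, else 0.
α_i > 1 for i ∈ {4}; NE contributions (0, 0, 0, 11, 0), G = 11.
u_1 = (8 − 0) + 0.3·11 = 11.3.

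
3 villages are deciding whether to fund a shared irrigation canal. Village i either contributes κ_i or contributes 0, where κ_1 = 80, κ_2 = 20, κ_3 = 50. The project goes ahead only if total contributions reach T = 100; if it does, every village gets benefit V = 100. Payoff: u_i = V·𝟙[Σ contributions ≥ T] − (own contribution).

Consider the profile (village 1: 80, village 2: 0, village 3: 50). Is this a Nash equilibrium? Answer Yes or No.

Total = 130 ≥ 100: provided.
Village 1 (pledges 80, payoff 20): dropping to 0 → total 50, payoff 0. No gain.
Village 2 (pledges 0, payoff 100): pledging 20 → total 150, payoff 80. No gain.
Village 3 (pledges 50, payoff 50): dropping to 0 → total 80, payoff 0. No gain.

Yes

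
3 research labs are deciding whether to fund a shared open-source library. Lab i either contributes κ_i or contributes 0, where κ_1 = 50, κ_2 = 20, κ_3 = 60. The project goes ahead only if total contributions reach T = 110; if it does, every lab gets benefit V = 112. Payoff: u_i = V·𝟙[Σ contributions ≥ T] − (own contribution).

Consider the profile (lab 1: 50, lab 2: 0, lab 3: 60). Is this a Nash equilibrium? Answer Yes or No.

Yes

Total = 110 ≥ 110: provided.
Lab 1 (pledges 50, payoff 62): dropping to 0 → total 60, payoff 0. No gain.
Lab 2 (pledges 0, payoff 112): pledging 20 → total 130, payoff 92. No gain.
Lab 3 (pledges 60, payoff 52): dropping to 0 → total 50, payoff 0. No gain.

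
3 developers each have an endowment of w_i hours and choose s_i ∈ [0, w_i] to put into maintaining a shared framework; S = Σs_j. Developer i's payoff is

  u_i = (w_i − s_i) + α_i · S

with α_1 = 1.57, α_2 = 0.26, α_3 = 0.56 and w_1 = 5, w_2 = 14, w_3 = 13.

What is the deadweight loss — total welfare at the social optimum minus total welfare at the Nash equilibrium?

∂u_i/∂s_i = α_i − 1, so developer i contributes w_i if α_i > 1, else 0.
α_i > 1 for i ∈ {1}; NE contributions (5, 0, 0), S = 5.
W^NE = Σw_i − S^NE + (Σα_i)·S^NE = 32 + 1.39·5 = 38.95.
Planner: ∂(Σu_j)/∂s_i = Σα_j − 1 = 1.39 > 0, so everyone contributes w_i; S^SO = 32, W^SO = 32 + 1.39·32 = 76.48.
Deadweight loss = 37.53.

37.53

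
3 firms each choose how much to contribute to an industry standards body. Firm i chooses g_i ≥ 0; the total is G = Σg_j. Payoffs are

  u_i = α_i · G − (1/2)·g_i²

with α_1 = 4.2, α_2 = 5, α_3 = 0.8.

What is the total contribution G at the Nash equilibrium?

10

Firm i's FOC: ∂u_i/∂g_i = α_i − g_i = 0, so g_i* = α_i.
NE contributions = (4.2, 5, 0.8); G = 10.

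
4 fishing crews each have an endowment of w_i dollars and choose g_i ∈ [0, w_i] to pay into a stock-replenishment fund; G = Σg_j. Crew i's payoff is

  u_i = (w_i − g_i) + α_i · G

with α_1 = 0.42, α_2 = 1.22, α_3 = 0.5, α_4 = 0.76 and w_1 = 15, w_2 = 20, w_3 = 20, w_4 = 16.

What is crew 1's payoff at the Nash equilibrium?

∂u_i/∂g_i = α_i − 1, so crew i contributes w_i if α_i > 1, else 0.
α_i > 1 for i ∈ {2}; NE contributions (0, 20, 0, 0), G = 20.
u_1 = (15 − 0) + 0.42·20 = 23.4.

23.4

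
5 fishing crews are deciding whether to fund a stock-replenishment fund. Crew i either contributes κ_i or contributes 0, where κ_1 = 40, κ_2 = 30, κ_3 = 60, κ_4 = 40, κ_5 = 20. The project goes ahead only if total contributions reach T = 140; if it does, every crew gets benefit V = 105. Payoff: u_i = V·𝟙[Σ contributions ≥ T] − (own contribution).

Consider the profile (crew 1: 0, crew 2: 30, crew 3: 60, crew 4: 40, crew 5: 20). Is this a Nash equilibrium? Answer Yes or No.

Total = 150 ≥ 140: provided.
Crew 1 (pledges 0, payoff 105): pledging 40 → total 190, payoff 65. No gain.
Crew 2 (pledges 30, payoff 75): dropping to 0 → total 120, payoff 0. No gain.
Crew 3 (pledges 60, payoff 45): dropping to 0 → total 90, payoff 0. No gain.
Crew 4 (pledges 40, payoff 65): dropping to 0 → total 110, payoff 0. No gain.
Crew 5 (pledges 20, payoff 85): dropping to 0 → total 130, payoff 0. No gain.

Yes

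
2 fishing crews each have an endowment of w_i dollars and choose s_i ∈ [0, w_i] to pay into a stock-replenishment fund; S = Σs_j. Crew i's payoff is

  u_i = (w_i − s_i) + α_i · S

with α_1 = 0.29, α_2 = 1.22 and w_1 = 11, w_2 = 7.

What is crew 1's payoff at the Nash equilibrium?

13.03

∂u_i/∂s_i = α_i − 1, so crew i contributes w_i if α_i > 1, else 0.
α_i > 1 for i ∈ {2}; NE contributions (0, 7), S = 7.
u_1 = (11 − 0) + 0.29·7 = 13.03.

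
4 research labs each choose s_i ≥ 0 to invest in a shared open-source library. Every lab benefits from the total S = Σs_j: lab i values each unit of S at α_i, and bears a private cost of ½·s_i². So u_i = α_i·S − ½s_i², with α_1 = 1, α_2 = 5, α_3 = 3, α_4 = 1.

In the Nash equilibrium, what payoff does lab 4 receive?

9.5

Lab i's FOC: ∂u_i/∂s_i = α_i − s_i = 0, so s_i* = α_i.
NE contributions = (1, 5, 3, 1); S = 10.
u_4 = α_4·S − ½·(s_4)² = 1·10 − ½·1² = 9.5.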